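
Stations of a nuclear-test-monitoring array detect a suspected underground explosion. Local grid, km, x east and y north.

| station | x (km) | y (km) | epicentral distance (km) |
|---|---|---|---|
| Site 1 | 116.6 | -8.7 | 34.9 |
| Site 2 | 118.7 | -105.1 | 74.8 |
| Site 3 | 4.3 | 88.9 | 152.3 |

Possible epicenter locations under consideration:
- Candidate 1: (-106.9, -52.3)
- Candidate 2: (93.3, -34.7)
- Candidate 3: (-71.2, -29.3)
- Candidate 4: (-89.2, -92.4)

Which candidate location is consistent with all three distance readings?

For each candidate, compare |candidate − station| to the reported distance:
Candidate 1: residuals Site 1 192.8, Site 2 156.9, Site 3 27.4 → max 192.8 km
Candidate 2: residuals Site 1 0.0, Site 2 0.0, Site 3 0.0 → max 0.0 km
Candidate 3: residuals Site 1 154.0, Site 2 129.7, Site 3 12.0 → max 154.0 km
Candidate 4: residuals Site 1 187.3, Site 2 133.5, Site 3 51.7 → max 187.3 km
Only Candidate 2 has all residuals ≈ 0.

Candidate 2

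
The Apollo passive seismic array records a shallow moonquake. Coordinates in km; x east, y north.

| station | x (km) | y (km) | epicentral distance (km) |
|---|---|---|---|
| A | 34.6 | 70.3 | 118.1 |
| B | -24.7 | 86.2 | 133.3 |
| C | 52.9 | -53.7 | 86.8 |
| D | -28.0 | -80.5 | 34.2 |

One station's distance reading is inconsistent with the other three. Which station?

Solve using three stations at a time. Using B, C, D (subtract circle equations pairwise → linear system) gives (x, y) ≈ (-33.6, -46.8).
Distances from that point to each station vs reported:
  A: calculated 135.5 vs reported 118.1 → residual 17.4 km
  B: calculated 133.3 vs reported 133.3 → residual 0.0 km
  C: calculated 86.8 vs reported 86.8 → residual 0.0 km
  D: calculated 34.2 vs reported 34.2 → residual 0.0 km
B, C, D are mutually consistent (residuals ≈ 0); A is off by 17.4 km.

A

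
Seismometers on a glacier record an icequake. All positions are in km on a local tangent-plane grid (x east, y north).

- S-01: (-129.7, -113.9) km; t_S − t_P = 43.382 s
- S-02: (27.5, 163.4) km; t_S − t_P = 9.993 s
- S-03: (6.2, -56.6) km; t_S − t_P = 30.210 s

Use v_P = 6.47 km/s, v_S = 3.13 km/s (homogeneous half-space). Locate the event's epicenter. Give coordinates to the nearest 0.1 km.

Distance from S−P lag: d = Δt · v_P v_S / (v_P − v_S) = Δt · (6.47·3.13)/(6.47−3.13) ≈ 6.0632·Δt.
So d_S-01 = 263.03, d_S-02 = 60.59, d_S-03 = 183.17 km.
Circle about each station: (x + 129.7)² + (y + 113.9)² = 263.03²; (x − 27.5)² + (y − 163.4)² = 60.59²; (x − 6.2)² + (y + 56.6)² = 183.17².
Subtracting the S-01 equation from the S-02 and S-03 equations removes the quadratic terms:
314.4 x + 554.6 y = 63174.14
271.8 x + 114.6 y = 9080.23
Solving the 2×2 system: x ≈ -19.2, y ≈ 124.8 km.
Check against S-01 (with the unrounded x, y): √((x + 129.7)²+(y + 113.9)²) = 263.03 ≈ 263.03 km. ✓

(-19.2, 124.8)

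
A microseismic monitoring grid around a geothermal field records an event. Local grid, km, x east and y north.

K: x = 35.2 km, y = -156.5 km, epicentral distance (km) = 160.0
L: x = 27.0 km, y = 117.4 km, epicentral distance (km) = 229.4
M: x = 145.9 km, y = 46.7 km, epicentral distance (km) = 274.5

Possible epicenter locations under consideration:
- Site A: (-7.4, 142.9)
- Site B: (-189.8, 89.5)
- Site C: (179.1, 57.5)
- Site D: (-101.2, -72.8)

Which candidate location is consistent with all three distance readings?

For each candidate, compare |candidate − station| to the reported distance:
Site A: residuals K 142.4, L 186.6, M 93.5 → max 186.6 km
Site B: residuals K 173.4, L 10.8, M 63.9 → max 173.4 km
Site C: residuals K 97.9, L 65.9, M 239.6 → max 239.6 km
Site D: residuals K 0.0, L 0.0, M 0.0 → max 0.0 km
Only Site D has all residuals ≈ 0.

Site D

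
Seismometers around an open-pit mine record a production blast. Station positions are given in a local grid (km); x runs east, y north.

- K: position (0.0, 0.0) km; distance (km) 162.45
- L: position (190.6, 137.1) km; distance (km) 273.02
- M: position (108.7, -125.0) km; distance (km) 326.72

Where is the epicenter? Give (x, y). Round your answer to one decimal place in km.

Circle about each station: x² + y² = 162.45²; (x − 190.6)² + (y − 137.1)² = 273.02²; (x − 108.7)² + (y + 125.0)² = 326.72².
Subtracting the K equation from the L and M equations removes the quadratic terms:
381.2 x + 274.2 y = 6974.85
217.4 x − 250.0 y = -52915.27
Solving the 2×2 system: x ≈ -82.4, y ≈ 140.0 km.

x ≈ -82.4 km, y ≈ 140.0 km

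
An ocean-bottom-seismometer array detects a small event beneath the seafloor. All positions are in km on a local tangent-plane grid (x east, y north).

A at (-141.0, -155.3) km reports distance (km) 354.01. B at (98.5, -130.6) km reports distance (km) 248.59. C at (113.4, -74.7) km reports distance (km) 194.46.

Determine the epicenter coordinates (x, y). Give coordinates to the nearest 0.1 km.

(84.5, 117.6)

Circle about each station: (x + 141.0)² + (y + 155.3)² = 354.01²; (x − 98.5)² + (y + 130.6)² = 248.59²; (x − 113.4)² + (y + 74.7)² = 194.46².
Subtracting the A equation from the B and C equations removes the quadratic terms:
479.0 x + 49.4 y = 46285.61
508.8 x + 161.2 y = 61948.95
Solving the 2×2 system: x ≈ 84.5, y ≈ 117.6 km.
Check against A (with the unrounded x, y): √((x + 141.0)²+(y + 155.3)²) = 354.00 ≈ 354.01 km. ✓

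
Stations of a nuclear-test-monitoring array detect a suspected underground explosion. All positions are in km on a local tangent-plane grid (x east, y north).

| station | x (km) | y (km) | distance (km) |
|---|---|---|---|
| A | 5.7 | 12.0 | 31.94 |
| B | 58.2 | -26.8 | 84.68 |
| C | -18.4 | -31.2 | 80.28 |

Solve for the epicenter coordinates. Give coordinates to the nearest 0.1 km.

Circle about each station: (x − 5.7)² + (y − 12.0)² = 31.94²; (x − 58.2)² + (y + 26.8)² = 84.68²; (x + 18.4)² + (y + 31.2)² = 80.28².
Subtracting the A equation from the B and C equations removes the quadratic terms:
105.0 x − 77.6 y = -2221.55
-48.2 x − 86.4 y = -4289.20
Solving the 2×2 system: x ≈ 11.0, y ≈ 43.5 km.

(11.0, 43.5)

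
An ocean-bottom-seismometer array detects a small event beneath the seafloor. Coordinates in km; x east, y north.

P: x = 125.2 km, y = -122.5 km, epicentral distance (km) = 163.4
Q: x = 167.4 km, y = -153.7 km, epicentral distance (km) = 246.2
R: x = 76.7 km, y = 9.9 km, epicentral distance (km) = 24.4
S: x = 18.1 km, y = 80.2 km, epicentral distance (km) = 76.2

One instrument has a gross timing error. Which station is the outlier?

Solve using three stations at a time. Using P, R, S (subtract circle equations pairwise → linear system) gives (x, y) ≈ (78.8, 34.2).
Distances from that point to each station vs reported:
  P: calculated 163.4 vs reported 163.4 → residual 0.0 km
  Q: calculated 207.7 vs reported 246.2 → residual 38.5 km
  R: calculated 24.4 vs reported 24.4 → residual 0.0 km
  S: calculated 76.2 vs reported 76.2 → residual 0.0 km
P, R, S are mutually consistent (residuals ≈ 0); Q is off by 38.5 km.

Q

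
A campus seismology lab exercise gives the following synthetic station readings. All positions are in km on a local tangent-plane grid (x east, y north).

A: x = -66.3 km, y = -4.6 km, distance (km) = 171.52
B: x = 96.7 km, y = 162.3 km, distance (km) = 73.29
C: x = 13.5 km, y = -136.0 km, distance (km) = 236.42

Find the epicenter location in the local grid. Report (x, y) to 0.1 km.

Circle about each station: (x + 66.3)² + (y + 4.6)² = 171.52²; (x − 96.7)² + (y − 162.3)² = 73.29²; (x − 13.5)² + (y + 136.0)² = 236.42².
Subtracting the A equation from the B and C equations removes the quadratic terms:
326.0 x + 333.8 y = 55323.02
159.6 x − 262.8 y = -12213.91
Solving the 2×2 system: x ≈ 75.3, y ≈ 92.2 km.
Check against A (with the unrounded x, y): √((x + 66.3)²+(y + 4.6)²) = 171.52 ≈ 171.52 km. ✓

75.3 km east, 92.2 km north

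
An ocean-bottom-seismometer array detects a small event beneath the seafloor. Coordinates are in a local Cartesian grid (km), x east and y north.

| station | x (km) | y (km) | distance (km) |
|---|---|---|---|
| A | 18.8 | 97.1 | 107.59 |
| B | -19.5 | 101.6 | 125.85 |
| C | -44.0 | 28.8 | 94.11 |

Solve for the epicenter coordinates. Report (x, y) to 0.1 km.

Circle about each station: (x − 18.8)² + (y − 97.1)² = 107.59²; (x + 19.5)² + (y − 101.6)² = 125.85²; (x + 44.0)² + (y − 28.8)² = 94.11².
Subtracting the A equation from the B and C equations removes the quadratic terms:
-76.6 x + 9.0 y = -3341.65
-125.6 x − 136.6 y = -4297.49
Solving the 2×2 system: x ≈ 42.7, y ≈ -7.8 km.

(42.7, -7.8)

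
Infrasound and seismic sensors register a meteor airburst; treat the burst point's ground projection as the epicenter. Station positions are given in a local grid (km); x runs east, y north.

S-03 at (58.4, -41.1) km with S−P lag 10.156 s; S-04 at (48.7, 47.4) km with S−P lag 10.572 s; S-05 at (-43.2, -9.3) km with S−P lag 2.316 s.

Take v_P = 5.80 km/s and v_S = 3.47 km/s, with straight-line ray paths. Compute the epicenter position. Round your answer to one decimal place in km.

(-23.2, -8.9)

Distance from S−P lag: d = Δt · v_P v_S / (v_P − v_S) = Δt · (5.80·3.47)/(5.80−3.47) ≈ 8.6378·Δt.
So d_S-03 = 87.73, d_S-04 = 91.32, d_S-05 = 20.01 km.
Circle about each station: (x − 58.4)² + (y + 41.1)² = 87.73²; (x − 48.7)² + (y − 47.4)² = 91.32²; (x + 43.2)² + (y + 9.3)² = 20.01².
Subtracting the S-03 equation from the S-04 and S-05 equations removes the quadratic terms:
-19.4 x + 177.0 y = -1124.11
-203.2 x + 63.6 y = 4149.11
Solving the 2×2 system: x ≈ -23.2, y ≈ -8.9 km.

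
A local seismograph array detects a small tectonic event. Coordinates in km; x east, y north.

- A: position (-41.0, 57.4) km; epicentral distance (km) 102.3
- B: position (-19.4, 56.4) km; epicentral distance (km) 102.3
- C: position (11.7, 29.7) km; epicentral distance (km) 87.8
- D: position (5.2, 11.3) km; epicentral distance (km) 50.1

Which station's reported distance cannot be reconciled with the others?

D

Solve using three stations at a time. Using A, B, C (subtract circle equations pairwise → linear system) gives (x, y) ≈ (-34.9, -44.7).
Distances from that point to each station vs reported:
  A: calculated 102.3 vs reported 102.3 → residual 0.0 km
  B: calculated 102.3 vs reported 102.3 → residual 0.0 km
  C: calculated 87.8 vs reported 87.8 → residual 0.0 km
  D: calculated 68.9 vs reported 50.1 → residual 18.8 km
A, B, C are mutually consistent (residuals ≈ 0); D is off by 18.8 km.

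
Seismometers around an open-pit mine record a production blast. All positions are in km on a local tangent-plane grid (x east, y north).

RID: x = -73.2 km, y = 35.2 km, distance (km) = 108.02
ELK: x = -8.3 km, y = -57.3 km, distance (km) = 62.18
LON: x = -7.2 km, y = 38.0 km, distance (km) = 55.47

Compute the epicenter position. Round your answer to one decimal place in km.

(26.7, -5.9)

Circle about each station: (x + 73.2)² + (y − 35.2)² = 108.02²; (x + 8.3)² + (y + 57.3)² = 62.18²; (x + 7.2)² + (y − 38.0)² = 55.47².
Subtracting pairs of circle equations eliminates x²+y² and gives linear equations (the radical axes):
129.8 x − 185.0 y = 4556.87
132.0 x + 5.6 y = 3489.96
Solving the 2×2 system: x ≈ 26.7, y ≈ -5.9 km.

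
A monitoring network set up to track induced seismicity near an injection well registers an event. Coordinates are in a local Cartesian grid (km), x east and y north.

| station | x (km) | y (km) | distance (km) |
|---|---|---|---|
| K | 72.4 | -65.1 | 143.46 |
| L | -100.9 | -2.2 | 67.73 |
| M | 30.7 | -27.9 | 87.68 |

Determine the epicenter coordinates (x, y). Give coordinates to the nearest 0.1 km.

(-39.0, 25.3)

Circle about each station: (x − 72.4)² + (y + 65.1)² = 143.46²; (x + 100.9)² + (y + 2.2)² = 67.73²; (x − 30.7)² + (y + 27.9)² = 87.68².
Subtracting pairs of circle equations eliminates x²+y² and gives linear equations (the radical axes):
-346.6 x + 125.8 y = 16699.30
-83.4 x + 74.4 y = 5134.12
Solving the 2×2 system: x ≈ -39.0, y ≈ 25.3 km.
Check against K (with the unrounded x, y): √((x − 72.4)²+(y + 65.1)²) = 143.46 ≈ 143.46 km. ✓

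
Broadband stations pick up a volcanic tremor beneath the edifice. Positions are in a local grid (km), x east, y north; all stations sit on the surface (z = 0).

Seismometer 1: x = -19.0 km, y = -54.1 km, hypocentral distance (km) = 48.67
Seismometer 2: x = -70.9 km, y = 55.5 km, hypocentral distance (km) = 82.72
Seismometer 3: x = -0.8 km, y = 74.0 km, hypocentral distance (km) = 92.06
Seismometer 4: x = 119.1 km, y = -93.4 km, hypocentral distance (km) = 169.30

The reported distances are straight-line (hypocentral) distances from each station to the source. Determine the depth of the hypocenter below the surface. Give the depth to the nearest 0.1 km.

Each station gives a sphere (x−x_i)² + (y−y_i)² + z² = d_i² (stations at z=0).
Subtracting the Seismometer 1 sphere from Seismometer 2 and Seismometer 3: z² cancels, leaving linear equations in x and y:
-103.8 x + 219.2 y = 345.42
36.4 x + 256.2 y = -3917.44
Solving: x ≈ -27.398, y ≈ -11.398 km (keep extra digits for the depth step; rounded: -27.4, -11.4).
Then from the Seismometer 1 sphere: z² = 48.67² − (x + 19.0)² − (y + 54.1)² with x = -27.398, y = -11.398, so z ≈ 21.789 ≈ 21.8 km.

depth ≈ 21.8 km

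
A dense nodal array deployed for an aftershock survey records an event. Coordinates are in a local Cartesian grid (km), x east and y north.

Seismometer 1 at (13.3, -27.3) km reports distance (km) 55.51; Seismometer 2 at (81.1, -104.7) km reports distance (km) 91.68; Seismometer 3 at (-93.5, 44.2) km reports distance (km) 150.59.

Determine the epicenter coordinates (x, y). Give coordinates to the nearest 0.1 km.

x ≈ -6.9 km, y ≈ -79.0 km

Circle about each station: (x − 13.3)² + (y + 27.3)² = 55.51²; (x − 81.1)² + (y + 104.7)² = 91.68²; (x + 93.5)² + (y − 44.2)² = 150.59².
Subtracting the Seismometer 1 equation from the Seismometer 2 and Seismometer 3 equations removes the quadratic terms:
135.6 x − 154.8 y = 11293.26
-213.6 x + 143.0 y = -9822.28
Solving the 2×2 system: x ≈ -6.9, y ≈ -79.0 km.
Check against Seismometer 1 (with the unrounded x, y): √((x − 13.3)²+(y + 27.3)²) = 55.51 ≈ 55.51 km. ✓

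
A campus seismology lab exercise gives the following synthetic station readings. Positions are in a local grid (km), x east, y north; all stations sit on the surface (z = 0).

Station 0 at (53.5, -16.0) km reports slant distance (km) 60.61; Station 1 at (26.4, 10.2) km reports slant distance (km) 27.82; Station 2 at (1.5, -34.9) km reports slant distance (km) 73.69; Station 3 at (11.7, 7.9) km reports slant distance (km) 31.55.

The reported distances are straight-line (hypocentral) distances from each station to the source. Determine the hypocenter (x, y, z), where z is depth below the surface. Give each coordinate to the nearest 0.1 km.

Each station gives a sphere (x−x_i)² + (y−y_i)² + z² = d_i² (stations at z=0).
Subtracting the Station 0 sphere from Station 1 and Station 2: z² cancels, leaving linear equations in x and y:
-54.2 x + 52.4 y = 582.37
-104.0 x − 37.8 y = -3654.63
Solving: x ≈ 22.604, y ≈ 34.494 km (keep extra digits for the depth step; rounded: 22.6, 34.5).
Then from the Station 0 sphere: z² = 60.61² − (x − 53.5)² − (y + 16.0)² with x = 22.604, y = 34.494, so z ≈ 13.014 ≈ 13.0 km.

(22.6, 34.5, 13.0)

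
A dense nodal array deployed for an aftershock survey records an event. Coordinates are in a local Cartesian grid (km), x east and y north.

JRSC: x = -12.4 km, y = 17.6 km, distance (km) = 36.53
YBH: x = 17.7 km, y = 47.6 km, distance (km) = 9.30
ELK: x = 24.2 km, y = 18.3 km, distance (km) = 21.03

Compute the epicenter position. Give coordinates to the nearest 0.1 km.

Circle about each station: (x + 12.4)² + (y − 17.6)² = 36.53²; (x − 17.7)² + (y − 47.6)² = 9.30²; (x − 24.2)² + (y − 18.3)² = 21.03².
Subtracting pairs of circle equations eliminates x²+y² and gives linear equations (the radical axes):
60.2 x + 60.0 y = 3363.48
73.2 x + 1.4 y = 1349.19
Solving the 2×2 system: x ≈ 17.7, y ≈ 38.3 km.
Check against JRSC (with the unrounded x, y): √((x + 12.4)²+(y − 17.6)²) = 36.53 ≈ 36.53 km. ✓

x ≈ 17.7 km, y ≈ 38.3 km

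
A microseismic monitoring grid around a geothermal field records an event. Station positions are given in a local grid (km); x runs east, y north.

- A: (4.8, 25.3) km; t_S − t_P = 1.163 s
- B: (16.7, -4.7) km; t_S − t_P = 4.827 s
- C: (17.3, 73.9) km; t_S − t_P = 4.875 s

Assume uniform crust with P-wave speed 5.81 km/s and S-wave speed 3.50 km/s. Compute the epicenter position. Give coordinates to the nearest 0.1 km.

(0.3, 34.5)

Distance from S−P lag: d = Δt · v_P v_S / (v_P − v_S) = Δt · (5.81·3.50)/(5.81−3.50) ≈ 8.8030·Δt.
So d_A = 10.24, d_B = 42.49, d_C = 42.91 km.
Circle about each station: (x − 4.8)² + (y − 25.3)² = 10.24²; (x − 16.7)² + (y + 4.7)² = 42.49²; (x − 17.3)² + (y − 73.9)² = 42.91².
Subtracting pairs of circle equations eliminates x²+y² and gives linear equations (the radical axes):
23.8 x − 60.0 y = -2062.69
25.0 x + 97.2 y = 3360.96
Solving the 2×2 system: x ≈ 0.3, y ≈ 34.5 km.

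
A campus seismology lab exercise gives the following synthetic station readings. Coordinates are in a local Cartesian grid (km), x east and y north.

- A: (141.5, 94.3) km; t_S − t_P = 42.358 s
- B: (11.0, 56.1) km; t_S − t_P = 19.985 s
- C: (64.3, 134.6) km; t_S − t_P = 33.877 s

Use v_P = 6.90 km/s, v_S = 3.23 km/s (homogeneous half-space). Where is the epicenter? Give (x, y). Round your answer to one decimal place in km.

x ≈ -103.3 km, y ≈ 15.3 km

Distance from S−P lag: d = Δt · v_P v_S / (v_P − v_S) = Δt · (6.90·3.23)/(6.90−3.23) ≈ 6.0728·Δt.
So d_A = 257.23, d_B = 121.36, d_C = 205.73 km.
Circle about each station: (x − 141.5)² + (y − 94.3)² = 257.23²; (x − 11.0)² + (y − 56.1)² = 121.36²; (x − 64.3)² + (y − 134.6)² = 205.73².
Subtracting the A equation from the B and C equations removes the quadratic terms:
-261.0 x − 76.4 y = 25792.49
-154.4 x + 80.6 y = 17179.35
Solving the 2×2 system: x ≈ -103.3, y ≈ 15.3 km.
Check against A (with the unrounded x, y): √((x − 141.5)²+(y − 94.3)²) = 257.23 ≈ 257.23 km. ✓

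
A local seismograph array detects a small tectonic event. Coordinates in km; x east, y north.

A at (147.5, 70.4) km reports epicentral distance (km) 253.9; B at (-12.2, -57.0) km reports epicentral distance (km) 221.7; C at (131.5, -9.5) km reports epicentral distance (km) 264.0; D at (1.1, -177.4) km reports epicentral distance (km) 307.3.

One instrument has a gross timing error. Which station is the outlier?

Solve using three stations at a time. Using A, C, D (subtract circle equations pairwise → linear system) gives (x, y) ≈ (-103.1, 111.8).
Distances from that point to each station vs reported:
  A: calculated 254.0 vs reported 253.9 → residual 0.1 km
  B: calculated 191.7 vs reported 221.7 → residual 30.0 km
  C: calculated 264.1 vs reported 264.0 → residual 0.1 km
  D: calculated 307.3 vs reported 307.3 → residual 0.0 km
A, C, D are mutually consistent (residuals ≈ 0); B is off by 30.0 km.

B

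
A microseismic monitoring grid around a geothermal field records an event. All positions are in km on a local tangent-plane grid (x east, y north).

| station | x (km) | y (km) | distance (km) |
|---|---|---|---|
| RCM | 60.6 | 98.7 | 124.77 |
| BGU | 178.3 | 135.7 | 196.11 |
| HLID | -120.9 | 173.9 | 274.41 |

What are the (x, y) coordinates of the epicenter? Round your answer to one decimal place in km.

Circle about each station: (x − 60.6)² + (y − 98.7)² = 124.77²; (x − 178.3)² + (y − 135.7)² = 196.11²; (x + 120.9)² + (y − 173.9)² = 274.41².
Subtracting the RCM equation from the BGU and HLID equations removes the quadratic terms:
235.4 x + 74.0 y = 13899.75
-363.0 x + 150.4 y = -28289.33
Solving the 2×2 system: x ≈ 67.2, y ≈ -25.9 km.

x ≈ 67.2 km, y ≈ -25.9 km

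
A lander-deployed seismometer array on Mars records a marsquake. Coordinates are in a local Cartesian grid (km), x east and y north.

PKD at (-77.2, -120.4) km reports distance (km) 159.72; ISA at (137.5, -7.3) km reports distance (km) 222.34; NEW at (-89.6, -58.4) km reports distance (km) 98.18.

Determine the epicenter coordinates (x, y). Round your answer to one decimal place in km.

x ≈ -79.9 km, y ≈ 39.3 km

Circle about each station: (x + 77.2)² + (y + 120.4)² = 159.72²; (x − 137.5)² + (y + 7.3)² = 222.34²; (x + 89.6)² + (y + 58.4)² = 98.18².
Subtracting pairs of circle equations eliminates x²+y² and gives linear equations (the radical axes):
429.4 x + 226.2 y = -25421.06
-24.8 x + 124.0 y = 6853.89
Solving the 2×2 system: x ≈ -79.9, y ≈ 39.3 km.
Check against PKD (with the unrounded x, y): √((x + 77.2)²+(y + 120.4)²) = 159.72 ≈ 159.72 km. ✓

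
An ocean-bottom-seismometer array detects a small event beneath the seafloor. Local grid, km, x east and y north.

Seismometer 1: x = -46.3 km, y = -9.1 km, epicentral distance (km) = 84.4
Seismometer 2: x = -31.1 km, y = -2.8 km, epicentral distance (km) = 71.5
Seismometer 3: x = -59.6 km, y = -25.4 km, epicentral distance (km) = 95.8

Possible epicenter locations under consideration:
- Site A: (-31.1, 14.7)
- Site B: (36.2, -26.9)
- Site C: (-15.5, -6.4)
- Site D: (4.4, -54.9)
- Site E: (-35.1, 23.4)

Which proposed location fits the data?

For each candidate, compare |candidate − station| to the reported distance:
Site A: residuals Seismometer 1 56.2, Seismometer 2 54.0, Seismometer 3 46.6 → max 56.2 km
Site B: residuals Seismometer 1 0.0, Seismometer 2 0.0, Seismometer 3 0.0 → max 0.0 km
Site C: residuals Seismometer 1 53.5, Seismometer 2 55.5, Seismometer 3 47.8 → max 55.5 km
Site D: residuals Seismometer 1 16.1, Seismometer 2 8.5, Seismometer 3 25.3 → max 25.3 km
Site E: residuals Seismometer 1 50.0, Seismometer 2 45.0, Seismometer 3 41.2 → max 50.0 km
Only Site B has all residuals ≈ 0.

Site B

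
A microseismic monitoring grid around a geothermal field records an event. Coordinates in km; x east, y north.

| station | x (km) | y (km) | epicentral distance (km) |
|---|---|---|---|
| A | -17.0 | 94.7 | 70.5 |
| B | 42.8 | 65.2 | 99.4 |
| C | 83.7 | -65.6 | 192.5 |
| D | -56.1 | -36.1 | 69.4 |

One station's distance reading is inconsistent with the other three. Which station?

Solve using three stations at a time. Using A, B, D (subtract circle equations pairwise → linear system) gives (x, y) ≈ (-51.3, 33.1).
Distances from that point to each station vs reported:
  A: calculated 70.5 vs reported 70.5 → residual 0.0 km
  B: calculated 99.4 vs reported 99.4 → residual 0.0 km
  C: calculated 167.2 vs reported 192.5 → residual 25.3 km
  D: calculated 69.4 vs reported 69.4 → residual 0.0 km
A, B, D are mutually consistent (residuals ≈ 0); C is off by 25.3 km.

C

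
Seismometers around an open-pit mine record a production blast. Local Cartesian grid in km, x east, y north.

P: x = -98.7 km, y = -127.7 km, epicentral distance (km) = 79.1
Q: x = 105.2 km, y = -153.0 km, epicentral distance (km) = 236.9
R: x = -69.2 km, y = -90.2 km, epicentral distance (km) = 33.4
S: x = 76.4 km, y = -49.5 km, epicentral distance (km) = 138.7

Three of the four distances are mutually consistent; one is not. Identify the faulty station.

Solve using three stations at a time. Using P, R, S (subtract circle equations pairwise → linear system) gives (x, y) ≈ (-62.0, -57.6).
Distances from that point to each station vs reported:
  P: calculated 79.1 vs reported 79.1 → residual 0.0 km
  Q: calculated 192.5 vs reported 236.9 → residual 44.4 km
  R: calculated 33.3 vs reported 33.4 → residual 0.1 km
  S: calculated 138.7 vs reported 138.7 → residual 0.0 km
P, R, S are mutually consistent (residuals ≈ 0); Q is off by 44.4 km.

Q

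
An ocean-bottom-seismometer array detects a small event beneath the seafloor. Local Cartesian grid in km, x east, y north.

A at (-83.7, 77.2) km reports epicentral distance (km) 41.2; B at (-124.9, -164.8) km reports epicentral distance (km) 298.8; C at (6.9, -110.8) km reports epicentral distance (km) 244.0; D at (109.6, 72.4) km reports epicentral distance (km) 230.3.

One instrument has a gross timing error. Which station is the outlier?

B

Solve using three stations at a time. Using A, C, D (subtract circle equations pairwise → linear system) gives (x, y) ≈ (-119.3, 98.1).
Distances from that point to each station vs reported:
  A: calculated 41.2 vs reported 41.2 → residual 0.0 km
  B: calculated 262.9 vs reported 298.8 → residual 35.9 km
  C: calculated 244.0 vs reported 244.0 → residual 0.0 km
  D: calculated 230.3 vs reported 230.3 → residual 0.0 km
A, C, D are mutually consistent (residuals ≈ 0); B is off by 35.9 km.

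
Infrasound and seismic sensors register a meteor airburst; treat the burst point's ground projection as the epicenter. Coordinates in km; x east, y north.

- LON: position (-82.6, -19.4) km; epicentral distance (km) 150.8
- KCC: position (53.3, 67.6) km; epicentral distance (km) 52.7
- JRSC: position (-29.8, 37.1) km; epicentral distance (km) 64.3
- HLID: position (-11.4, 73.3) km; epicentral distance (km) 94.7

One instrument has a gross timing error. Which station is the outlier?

Solve using three stations at a time. Using LON, KCC, HLID (subtract circle equations pairwise → linear system) gives (x, y) ≈ (64.0, 16.0).
Distances from that point to each station vs reported:
  LON: calculated 150.8 vs reported 150.8 → residual 0.0 km
  KCC: calculated 52.7 vs reported 52.7 → residual 0.0 km
  JRSC: calculated 96.1 vs reported 64.3 → residual 31.8 km
  HLID: calculated 94.7 vs reported 94.7 → residual 0.0 km
LON, KCC, HLID are mutually consistent (residuals ≈ 0); JRSC is off by 31.8 km.

JRSC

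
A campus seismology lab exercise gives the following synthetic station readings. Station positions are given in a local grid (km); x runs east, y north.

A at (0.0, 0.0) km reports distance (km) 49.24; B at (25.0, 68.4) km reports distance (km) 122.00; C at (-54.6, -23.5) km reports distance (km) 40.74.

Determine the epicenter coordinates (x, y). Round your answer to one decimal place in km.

(-20.0, -45.0)

Circle about each station: x² + y² = 49.24²; (x − 25.0)² + (y − 68.4)² = 122.00²; (x + 54.6)² + (y + 23.5)² = 40.74².
Subtracting the A equation from the B and C equations removes the quadratic terms:
50.0 x + 136.8 y = -7155.86
-109.2 x − 47.0 y = 4298.24
Solving the 2×2 system: x ≈ -20.0, y ≈ -45.0 km.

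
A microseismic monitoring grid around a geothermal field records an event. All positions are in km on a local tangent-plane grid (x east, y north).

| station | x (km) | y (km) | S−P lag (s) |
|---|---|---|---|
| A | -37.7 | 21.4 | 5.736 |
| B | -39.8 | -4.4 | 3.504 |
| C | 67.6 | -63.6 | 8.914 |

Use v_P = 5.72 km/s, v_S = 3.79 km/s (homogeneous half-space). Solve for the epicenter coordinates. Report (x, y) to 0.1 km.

Distance from S−P lag: d = Δt · v_P v_S / (v_P − v_S) = Δt · (5.72·3.79)/(5.72−3.79) ≈ 11.2325·Δt.
So d_A = 64.43, d_B = 39.36, d_C = 100.13 km.
Circle about each station: (x + 37.7)² + (y − 21.4)² = 64.43²; (x + 39.8)² + (y + 4.4)² = 39.36²; (x − 67.6)² + (y + 63.6)² = 100.13².
Subtracting the A equation from the B and C equations removes the quadratic terms:
-4.2 x − 51.6 y = 2326.17
210.6 x − 170.0 y = 860.68
Solving the 2×2 system: x ≈ -30.3, y ≈ -42.6 km.
Check against A (with the unrounded x, y): √((x + 37.7)²+(y − 21.4)²) = 64.44 ≈ 64.43 km. ✓

(-30.3, -42.6)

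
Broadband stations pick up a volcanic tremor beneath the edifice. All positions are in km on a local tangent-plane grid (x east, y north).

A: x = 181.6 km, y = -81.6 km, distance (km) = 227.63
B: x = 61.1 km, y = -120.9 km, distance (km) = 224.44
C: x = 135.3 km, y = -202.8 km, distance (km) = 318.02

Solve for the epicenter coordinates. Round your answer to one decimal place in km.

Circle about each station: (x − 181.6)² + (y + 81.6)² = 227.63²; (x − 61.1)² + (y + 120.9)² = 224.44²; (x − 135.3)² + (y + 202.8)² = 318.02².
Subtracting the A equation from the B and C equations removes the quadratic terms:
-241.0 x − 78.6 y = -19845.00
-92.6 x − 242.4 y = -29524.49
Solving the 2×2 system: x ≈ 48.7, y ≈ 103.2 km.

48.7 km east, 103.2 km north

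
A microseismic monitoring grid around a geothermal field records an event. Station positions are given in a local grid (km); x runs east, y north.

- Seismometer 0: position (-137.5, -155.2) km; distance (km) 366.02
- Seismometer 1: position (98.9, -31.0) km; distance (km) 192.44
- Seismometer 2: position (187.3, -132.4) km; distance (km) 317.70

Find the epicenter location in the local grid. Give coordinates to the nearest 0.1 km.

(54.7, 156.3)

Circle about each station: (x + 137.5)² + (y + 155.2)² = 366.02²; (x − 98.9)² + (y + 31.0)² = 192.44²; (x − 187.3)² + (y + 132.4)² = 317.70².
Subtracting pairs of circle equations eliminates x²+y² and gives linear equations (the radical axes):
472.8 x + 248.4 y = 64686.41
649.6 x + 45.6 y = 42655.11
Solving the 2×2 system: x ≈ 54.7, y ≈ 156.3 km.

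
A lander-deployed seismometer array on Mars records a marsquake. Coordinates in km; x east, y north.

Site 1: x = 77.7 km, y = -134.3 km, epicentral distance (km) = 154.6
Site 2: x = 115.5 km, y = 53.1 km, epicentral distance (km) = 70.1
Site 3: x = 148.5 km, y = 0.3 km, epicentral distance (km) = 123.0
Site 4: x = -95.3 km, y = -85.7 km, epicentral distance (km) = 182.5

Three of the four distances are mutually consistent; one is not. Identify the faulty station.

Solve using three stations at a time. Using Site 1, Site 2, Site 4 (subtract circle equations pairwise → linear system) gives (x, y) ≈ (54.5, 18.6).
Distances from that point to each station vs reported:
  Site 1: calculated 154.6 vs reported 154.6 → residual 0.0 km
  Site 2: calculated 70.1 vs reported 70.1 → residual 0.0 km
  Site 3: calculated 95.8 vs reported 123.0 → residual 27.2 km
  Site 4: calculated 182.5 vs reported 182.5 → residual 0.0 km
Site 1, Site 2, Site 4 are mutually consistent (residuals ≈ 0); Site 3 is off by 27.2 km.

Site 3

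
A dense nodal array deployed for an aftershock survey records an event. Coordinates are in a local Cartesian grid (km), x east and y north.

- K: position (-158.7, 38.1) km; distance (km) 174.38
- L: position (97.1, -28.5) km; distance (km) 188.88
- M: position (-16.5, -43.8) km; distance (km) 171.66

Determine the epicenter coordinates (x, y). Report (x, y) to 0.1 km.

Circle about each station: (x + 158.7)² + (y − 38.1)² = 174.38²; (x − 97.1)² + (y + 28.5)² = 188.88²; (x + 16.5)² + (y + 43.8)² = 171.66².
Subtracting the K equation from the L and M equations removes the quadratic terms:
511.6 x − 133.2 y = -21663.91
284.4 x − 163.8 y = -23505.38
Solving the 2×2 system: x ≈ -9.1, y ≈ 127.7 km.
Check against K (with the unrounded x, y): √((x + 158.7)²+(y − 38.1)²) = 174.39 ≈ 174.38 km. ✓

-9.1 km east, 127.7 km north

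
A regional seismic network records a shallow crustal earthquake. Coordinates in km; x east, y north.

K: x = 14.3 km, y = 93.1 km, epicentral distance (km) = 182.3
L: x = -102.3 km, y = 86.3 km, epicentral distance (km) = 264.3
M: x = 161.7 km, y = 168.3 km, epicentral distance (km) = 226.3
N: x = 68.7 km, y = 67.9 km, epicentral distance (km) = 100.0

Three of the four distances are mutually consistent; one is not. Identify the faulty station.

Solve using three stations at a time. Using K, L, M (subtract circle equations pairwise → linear system) gives (x, y) ≈ (121.4, -54.4).
Distances from that point to each station vs reported:
  K: calculated 182.3 vs reported 182.3 → residual 0.0 km
  L: calculated 264.3 vs reported 264.3 → residual 0.0 km
  M: calculated 226.3 vs reported 226.3 → residual 0.0 km
  N: calculated 133.2 vs reported 100.0 → residual 33.2 km
K, L, M are mutually consistent (residuals ≈ 0); N is off by 33.2 km.

N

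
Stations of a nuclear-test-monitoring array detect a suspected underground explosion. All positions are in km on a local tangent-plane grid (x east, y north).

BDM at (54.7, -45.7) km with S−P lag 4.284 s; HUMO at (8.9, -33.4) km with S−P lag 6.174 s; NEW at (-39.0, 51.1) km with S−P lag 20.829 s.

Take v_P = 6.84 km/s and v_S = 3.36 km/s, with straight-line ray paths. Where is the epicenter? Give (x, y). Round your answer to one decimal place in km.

Distance from S−P lag: d = Δt · v_P v_S / (v_P − v_S) = Δt · (6.84·3.36)/(6.84−3.36) ≈ 6.6041·Δt.
So d_BDM = 28.29, d_HUMO = 40.77, d_NEW = 137.56 km.
Circle about each station: (x − 54.7)² + (y + 45.7)² = 28.29²; (x − 8.9)² + (y + 33.4)² = 40.77²; (x + 39.0)² + (y − 51.1)² = 137.56².
Subtracting pairs of circle equations eliminates x²+y² and gives linear equations (the radical axes):
-91.6 x + 24.6 y = -4747.68
-187.4 x + 193.6 y = -19070.80
Solving the 2×2 system: x ≈ 34.3, y ≈ -65.3 km.

x ≈ 34.3 km, y ≈ -65.3 km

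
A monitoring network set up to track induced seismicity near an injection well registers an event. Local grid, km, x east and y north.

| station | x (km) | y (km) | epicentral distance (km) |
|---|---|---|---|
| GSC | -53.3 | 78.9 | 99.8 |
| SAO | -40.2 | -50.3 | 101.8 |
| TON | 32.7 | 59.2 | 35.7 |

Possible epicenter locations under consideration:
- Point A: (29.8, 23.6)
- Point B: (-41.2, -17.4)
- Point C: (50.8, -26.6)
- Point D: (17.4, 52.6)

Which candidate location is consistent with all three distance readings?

Point A

For each candidate, compare |candidate − station| to the reported distance:
Point A: residuals GSC 0.0, SAO 0.0, TON 0.0 → max 0.0 km
Point B: residuals GSC 2.7, SAO 68.9, TON 70.7 → max 70.7 km
Point C: residuals GSC 48.4, SAO 7.8, TON 52.0 → max 52.0 km
Point D: residuals GSC 24.4, SAO 16.1, TON 19.0 → max 24.4 km
Only Point A has all residuals ≈ 0.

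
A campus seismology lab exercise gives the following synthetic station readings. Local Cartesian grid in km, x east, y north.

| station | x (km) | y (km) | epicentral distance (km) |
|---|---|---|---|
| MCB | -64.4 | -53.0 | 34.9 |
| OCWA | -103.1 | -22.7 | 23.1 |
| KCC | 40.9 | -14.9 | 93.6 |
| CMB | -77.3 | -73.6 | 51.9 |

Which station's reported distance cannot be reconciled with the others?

Solve using three stations at a time. Using MCB, OCWA, CMB (subtract circle equations pairwise → linear system) gives (x, y) ≈ (-80.0, -21.8).
Distances from that point to each station vs reported:
  MCB: calculated 34.9 vs reported 34.9 → residual 0.0 km
  OCWA: calculated 23.1 vs reported 23.1 → residual 0.0 km
  KCC: calculated 121.1 vs reported 93.6 → residual 27.5 km
  CMB: calculated 51.9 vs reported 51.9 → residual 0.0 km
MCB, OCWA, CMB are mutually consistent (residuals ≈ 0); KCC is off by 27.5 km.

KCC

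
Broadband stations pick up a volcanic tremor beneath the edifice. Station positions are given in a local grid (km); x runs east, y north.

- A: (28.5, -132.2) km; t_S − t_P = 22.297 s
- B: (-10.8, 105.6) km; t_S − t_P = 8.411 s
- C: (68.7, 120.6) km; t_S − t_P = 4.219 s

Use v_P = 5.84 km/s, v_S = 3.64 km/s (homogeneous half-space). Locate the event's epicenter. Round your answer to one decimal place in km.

x ≈ 66.3 km, y ≈ 79.9 km

Distance from S−P lag: d = Δt · v_P v_S / (v_P − v_S) = Δt · (5.84·3.64)/(5.84−3.64) ≈ 9.6625·Δt.
So d_A = 215.45, d_B = 81.27, d_C = 40.77 km.
Circle about each station: (x − 28.5)² + (y + 132.2)² = 215.45²; (x + 10.8)² + (y − 105.6)² = 81.27²; (x − 68.7)² + (y − 120.6)² = 40.77².
Subtracting the A equation from the B and C equations removes the quadratic terms:
-78.6 x + 475.6 y = 32792.80
80.4 x + 505.6 y = 45731.47
Solving the 2×2 system: x ≈ 66.3, y ≈ 79.9 km.
Check against A (with the unrounded x, y): √((x − 28.5)²+(y + 132.2)²) = 215.45 ≈ 215.45 km. ✓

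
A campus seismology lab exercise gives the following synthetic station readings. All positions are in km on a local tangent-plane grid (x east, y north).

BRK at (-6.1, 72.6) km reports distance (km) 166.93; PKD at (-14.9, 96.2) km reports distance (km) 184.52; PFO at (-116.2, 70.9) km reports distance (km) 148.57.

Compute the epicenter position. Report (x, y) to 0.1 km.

Circle about each station: (x + 6.1)² + (y − 72.6)² = 166.93²; (x + 14.9)² + (y − 96.2)² = 184.52²; (x + 116.2)² + (y − 70.9)² = 148.57².
Subtracting pairs of circle equations eliminates x²+y² and gives linear equations (the radical axes):
-17.6 x + 47.2 y = -2013.53
-220.2 x − 3.4 y = 19013.86
Solving the 2×2 system: x ≈ -85.2, y ≈ -74.4 km.

(-85.2, -74.4)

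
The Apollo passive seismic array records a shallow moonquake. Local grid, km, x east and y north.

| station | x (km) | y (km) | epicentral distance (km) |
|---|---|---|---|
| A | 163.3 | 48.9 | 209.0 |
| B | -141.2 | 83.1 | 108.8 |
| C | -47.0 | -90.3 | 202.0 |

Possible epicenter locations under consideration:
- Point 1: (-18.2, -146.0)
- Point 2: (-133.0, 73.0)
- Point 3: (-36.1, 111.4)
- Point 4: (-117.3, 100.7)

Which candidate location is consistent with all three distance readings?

For each candidate, compare |candidate − station| to the reported distance:
Point 1: residuals A 57.3, B 151.2, C 139.3 → max 151.2 km
Point 2: residuals A 88.3, B 95.8, C 17.4 → max 95.8 km
Point 3: residuals A 0.0, B 0.0, C 0.0 → max 0.0 km
Point 4: residuals A 76.3, B 79.1, C 1.5 → max 79.1 km
Only Point 3 has all residuals ≈ 0.

Point 3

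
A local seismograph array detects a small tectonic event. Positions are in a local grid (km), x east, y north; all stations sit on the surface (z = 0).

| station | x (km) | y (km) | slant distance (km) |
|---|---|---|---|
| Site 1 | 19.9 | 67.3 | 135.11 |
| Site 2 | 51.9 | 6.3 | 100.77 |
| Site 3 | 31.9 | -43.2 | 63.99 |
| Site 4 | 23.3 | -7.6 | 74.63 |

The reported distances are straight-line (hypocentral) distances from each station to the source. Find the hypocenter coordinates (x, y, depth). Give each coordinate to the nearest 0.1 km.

(-15.4, -56.5, 41.0)

Each station gives a sphere (x−x_i)² + (y−y_i)² + z² = d_i² (stations at z=0).
Subtracting the Site 1 sphere from Site 2 and Site 3: z² cancels, leaving linear equations in x and y:
64.0 x − 122.0 y = 5908.12
24.0 x − 221.0 y = 12118.54
Solving: x ≈ -15.404, y ≈ -56.508 km (keep extra digits for the depth step; rounded: -15.4, -56.5).
Then from the Site 1 sphere: z² = 135.11² − (x − 19.9)² − (y − 67.3)² with x = -15.404, y = -56.508, so z ≈ 40.987 ≈ 41.0 km.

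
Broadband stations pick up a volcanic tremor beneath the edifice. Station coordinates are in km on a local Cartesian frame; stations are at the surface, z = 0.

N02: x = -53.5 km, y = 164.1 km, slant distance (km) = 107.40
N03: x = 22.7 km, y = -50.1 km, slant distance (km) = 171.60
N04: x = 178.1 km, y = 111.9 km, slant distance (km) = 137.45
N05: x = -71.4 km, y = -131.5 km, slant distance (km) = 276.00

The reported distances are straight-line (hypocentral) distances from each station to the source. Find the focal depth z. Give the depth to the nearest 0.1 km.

Each station gives a sphere (x−x_i)² + (y−y_i)² + z² = d_i² (stations at z=0).
Subtracting the N02 sphere from N03 and N04: z² cancels, leaving linear equations in x and y:
152.4 x − 428.4 y = -44677.56
463.2 x − 104.4 y = 7092.42
Solving: x ≈ 42.201, y ≈ 119.302 km (keep extra digits for the depth step; rounded: 42.2, 119.3).
Then from the N02 sphere: z² = 107.40² − (x + 53.5)² − (y − 164.1)² with x = 42.201, y = 119.302, so z ≈ 19.215 ≈ 19.2 km.

depth ≈ 19.2 km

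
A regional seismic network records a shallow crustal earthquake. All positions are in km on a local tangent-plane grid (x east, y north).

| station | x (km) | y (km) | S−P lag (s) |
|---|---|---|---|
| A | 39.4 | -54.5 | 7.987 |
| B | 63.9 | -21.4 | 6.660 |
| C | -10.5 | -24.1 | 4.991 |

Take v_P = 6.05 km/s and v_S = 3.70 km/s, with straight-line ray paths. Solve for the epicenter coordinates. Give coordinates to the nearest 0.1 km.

x ≈ 13.4 km, y ≈ 17.0 km

Distance from S−P lag: d = Δt · v_P v_S / (v_P − v_S) = Δt · (6.05·3.70)/(6.05−3.70) ≈ 9.5255·Δt.
So d_A = 76.08, d_B = 63.44, d_C = 47.54 km.
Circle about each station: (x − 39.4)² + (y + 54.5)² = 76.08²; (x − 63.9)² + (y + 21.4)² = 63.44²; (x + 10.5)² + (y + 24.1)² = 47.54².
Subtracting the A equation from the B and C equations removes the quadratic terms:
49.0 x + 66.2 y = 1782.09
-99.8 x + 60.8 y = -303.44
Solving the 2×2 system: x ≈ 13.4, y ≈ 17.0 km.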